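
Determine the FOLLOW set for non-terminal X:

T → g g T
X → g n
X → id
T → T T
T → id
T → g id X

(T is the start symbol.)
In T → g id X: X is at the end, add FOLLOW(T)

The FOLLOW sets referred to above (computed the same way, to a fixed point):
  FOLLOW(T) = { $, 'g', 'id' }

Taking the union: FOLLOW(X) = { $, 'g', 'id' }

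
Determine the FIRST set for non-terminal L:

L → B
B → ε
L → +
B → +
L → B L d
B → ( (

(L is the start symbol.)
{ '(', '+', 'd', ε }

To compute FIRST(L), examine every production with L on the left-hand side, reading each right-hand side left to right until a non-nullable symbol is reached.

FIRST sets of the other non-terminals involved (by the same procedure, iterated to a fixed point):
  FIRST(B) = { '(', '+', ε }

From L → B:
  - B is a non-terminal: add FIRST(B) \ {ε} = { '(', '+' }
    B is nullable and nothing follows, so the whole right-hand side can vanish: ε ∈ FIRST(L)
From L → +:
  - '+' is a terminal: add '+' and stop
From L → B L d:
  - B is a non-terminal: add FIRST(B) \ {ε} = { '(', '+' }
    B is nullable, so continue to the next symbol
  - L is the symbol being defined: contributes nothing new
    L is nullable, so continue to the next symbol
  - d is a terminal: add 'd' and stop

Collecting: FIRST(L) = { '(', '+', 'd', ε }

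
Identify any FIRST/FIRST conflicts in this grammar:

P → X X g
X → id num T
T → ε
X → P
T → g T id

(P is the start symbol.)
FIRST sets of the non-terminals at (or reachable through a nullable prefix from) the front of some alternative:
  FIRST(P) = { 'id' }

Productions for X:
  X → id num T: FIRST = { 'id' }
  X → P: FIRST = { 'id' }
Productions for T:
  T → ε: FIRST = { ε }
  T → g T id: FIRST = { 'g' }
P has only one production, so no FIRST/FIRST conflict is possible there.

Conflict for X: X → id num T and X → P
  Overlap: { 'id' }

Answer: Yes. X → id num T / X → P on { 'id' }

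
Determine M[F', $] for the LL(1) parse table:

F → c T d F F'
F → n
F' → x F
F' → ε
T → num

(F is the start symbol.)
F' → ε

To find M[F', $], we find productions for F' where $ is in the predict set (PREDICT(N → α) = (FIRST(α) \ {ε}) ∪ (FOLLOW(N) if α ⇒* ε)).

Relevant sets:
  FOLLOW(F') = { $, 'x' }

F' → x F: PREDICT = { 'x' }
F' → ε: PREDICT = { $, 'x' }
  $ is in predict set, so this production goes in M[F', $]

M[F', $] = F' → ε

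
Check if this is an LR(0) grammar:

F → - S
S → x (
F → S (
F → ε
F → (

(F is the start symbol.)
Augment with F' → F and build the canonical LR(0) collection (I0 = CLOSURE({[F' → . F]}), then GOTO on every symbol after a dot until no new states appear). It has 9 states:
  I0: { [F → . (], [F → . - S], [F → . S (], [F → .], [F' → . F], [S → . x (] }  — shift, reduce
  I1: { [F → ( .] }  — reduce
  I2: { [F → - . S], [S → . x (] }  — shift
  I3: { [F' → F .] }  — accept
  I4: { [F → S . (] }  — shift
  I5: { [S → x . (] }  — shift
  I6: { [S → x ( .] }  — reduce
  I7: { [F → S ( .] }  — reduce
  I8: { [F → - S .] }  — reduce

Conflict in state I0:
  Shift-reduce conflict between [F → .] and [F → . (]
So the grammar is NOT LR(0).

Answer: No. Shift-reduce conflict between [F → .] and [F → . (]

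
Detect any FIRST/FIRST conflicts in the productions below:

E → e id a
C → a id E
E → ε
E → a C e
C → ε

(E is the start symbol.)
A FIRST/FIRST conflict occurs when two productions N → α and N → β for the same non-terminal have FIRST(α) ∩ FIRST(β) ≠ ∅ (with ε ∈ FIRST of a nullable right-hand side, so two nullable alternatives also conflict).

Productions for E:
  E → e id a: FIRST = { 'e' }
  E → ε: FIRST = { ε }
  E → a C e: FIRST = { 'a' }
Productions for C:
  C → a id E: FIRST = { 'a' }
  C → ε: FIRST = { ε }

All alternatives of each non-terminal have pairwise disjoint FIRST sets.

Answer: No FIRST/FIRST conflicts.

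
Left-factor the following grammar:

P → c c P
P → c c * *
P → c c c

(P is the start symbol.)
P → c c P'
P' → P
P' → * *
P' → c

Left-factoring transforms A → αβ₁ | αβ₂ into A → αA' and A' → β₁ | β₂
(α is the longest common prefix among the alternatives). Repeat until
no nonterminal has two alternatives with a common prefix.

Round 1: P has alternatives sharing prefix 'c c'. Introduce P': P → c c P'
  Add: P' → P
  Add: P' → * *
  Add: P' → c

No remaining common prefixes — done.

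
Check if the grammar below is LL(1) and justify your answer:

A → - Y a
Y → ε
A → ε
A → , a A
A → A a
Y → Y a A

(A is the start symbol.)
A grammar is LL(1) if for each non-terminal N with multiple productions, the predict sets of those productions are pairwise disjoint, where PREDICT(N → α) = (FIRST(α) \ {ε}) ∪ (FOLLOW(N) if α ⇒* ε).

Relevant sets:
  FIRST(A) = { ',', '-', 'a', ε }
  FIRST(Y) = { 'a', ε }
  FOLLOW(A) = { $, 'a' }
  FOLLOW(Y) = { 'a' }

For A:
  PREDICT(A → '-' Y a) = { '-' }
  PREDICT(A → ε) = { $, 'a' }
  PREDICT(A → ',' a A) = { ',' }
  PREDICT(A → A a) = { ',', '-', 'a' }
For Y:
  PREDICT(Y → ε) = { 'a' }
  PREDICT(Y → Y a A) = { 'a' }

Conflict found: Predict set conflict for A: { '-' }
The grammar is NOT LL(1).

Answer: No. Predict set conflict for A: { '-' }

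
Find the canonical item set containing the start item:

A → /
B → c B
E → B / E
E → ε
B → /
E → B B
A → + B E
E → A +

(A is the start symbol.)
{ [A → . + B E], [A → . /], [A' → . A] }

First, augment the grammar with A' → A
I₀ = CLOSURE({ [A' → . A] }):
  [A' → . A] has the dot before A: add [A → . /], [A → . + B E]
No further items can be added.

I₀ = { [A → . + B E], [A → . /], [A' → . A] }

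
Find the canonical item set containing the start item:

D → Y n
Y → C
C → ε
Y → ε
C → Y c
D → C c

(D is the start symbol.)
{ [C → . Y c], [C → .], [D → . C c], [D → . Y n], [D' → . D], [Y → . C], [Y → .] }

First, augment the grammar with D' → D
I₀ = CLOSURE({ [D' → . D] }):
  [D' → . D] has the dot before D: add [D → . Y n], [D → . C c]
  [D → . Y n] has the dot before Y: add [Y → . C], [Y → .]
  [D → . C c] has the dot before C: add [C → .], [C → . Y c]
No further items can be added.

I₀ = { [C → . Y c], [C → .], [D → . C c], [D → . Y n], [D' → . D], [Y → . C], [Y → .] }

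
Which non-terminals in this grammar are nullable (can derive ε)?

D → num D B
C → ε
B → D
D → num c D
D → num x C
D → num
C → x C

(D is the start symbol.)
ε-productions: C → ε
So C is immediately nullable.
No further non-terminal can be added: every production for the remaining non-terminals contains a terminal or a non-nullable non-terminal.
Nullable = { 'C' }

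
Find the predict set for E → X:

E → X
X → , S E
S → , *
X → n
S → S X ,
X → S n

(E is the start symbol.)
{ ',', 'n' }

PREDICT(E → X) = (FIRST(RHS) \ {ε}) ∪ (FOLLOW(E) if ε ∈ FIRST(RHS), i.e. RHS ⇒* ε)
FIRST(X) = { ',', 'n' }
FIRST(X) = { ',', 'n' }
ε ∉ FIRST(X), so FOLLOW(E) is not added.
PREDICT(E → X) = { ',', 'n' }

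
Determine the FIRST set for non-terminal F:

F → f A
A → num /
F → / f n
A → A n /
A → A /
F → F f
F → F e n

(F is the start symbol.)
{ '/', 'f' }

To compute FIRST(F), examine every production with F on the left-hand side, reading each right-hand side left to right until a non-nullable symbol is reached.

From F → f A:
  - f is a terminal: add 'f' and stop
From F → / f n:
  - '/' is a terminal: add '/' and stop
From F → F f:
  - F is the symbol being defined: contributes nothing new
    F is not nullable, so stop
From F → F e n:
  - F is the symbol being defined: contributes nothing new
    F is not nullable, so stop

Collecting: FIRST(F) = { '/', 'f' }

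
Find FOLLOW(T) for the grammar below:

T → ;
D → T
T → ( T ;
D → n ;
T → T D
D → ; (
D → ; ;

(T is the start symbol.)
T is the start symbol, so $ ∈ FOLLOW(T).
In D → T: T is at the end, add FOLLOW(D)
In T → ( T ;: T is followed by ';', add FIRST(';') \ {ε} = { ';' }
In T → T D: T is followed by D, add FIRST(D) \ {ε} = { '(', ';', 'n' }

The FOLLOW sets referred to above (computed the same way, to a fixed point):
  FOLLOW(D) = { $, '(', ';', 'n' }

Taking the union: FOLLOW(T) = { $, '(', ';', 'n' }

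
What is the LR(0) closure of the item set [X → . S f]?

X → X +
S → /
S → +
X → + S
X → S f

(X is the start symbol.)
To compute CLOSURE, for each item [A → α.Bβ] where B is a non-terminal, add [B → .γ] for all productions B → γ; repeat for the newly added items until nothing changes.

Start with: [X → . S f]
  [X → . S f] has the dot before S: add [S → . /], [S → . +]
No further items can be added.

CLOSURE = { [S → . +], [S → . /], [X → . S f] }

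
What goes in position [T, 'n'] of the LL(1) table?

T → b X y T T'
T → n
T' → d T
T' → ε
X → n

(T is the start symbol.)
To find M[T, 'n'], we find productions for T where 'n' is in the predict set (PREDICT(N → α) = (FIRST(α) \ {ε}) ∪ (FOLLOW(N) if α ⇒* ε)).

T → b X y T T': PREDICT = { 'b' }
T → n: PREDICT = { 'n' }
  'n' is in predict set, so this production goes in M[T, 'n']

M[T, 'n'] = T → n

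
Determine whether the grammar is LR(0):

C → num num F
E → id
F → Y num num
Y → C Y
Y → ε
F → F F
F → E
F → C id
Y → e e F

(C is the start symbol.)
A grammar is LR(0) if no state in the canonical LR(0) collection has:
  - both a shift item (dot before a terminal) and a complete item (shift-reduce conflict), or
  - two or more complete items (reduce-reduce conflict; the accept item [C' → C .] counts as a complete item here).

Augment with C' → C and build the canonical LR(0) collection (I0 = CLOSURE({[C' → . C]}), then GOTO on every symbol after a dot until no new states appear). It has 18 states:
  I0: { [C → . num num F], [C' → . C] }  — shift
  I1: { [C' → C .] }  — accept
  I2: { [C → num . num F] }  — shift
  I3: { [C → . num num F], [C → num num . F], [E → . id], [F → . C id], [F → . E], [F → . F F], [F → . Y num num], [Y → . C Y], [Y → . e e F], [Y → .] }  — shift, reduce
  I4: { [C → . num num F], [F → C . id], [Y → . C Y], [Y → . e e F], [Y → .], [Y → C . Y] }  — shift, reduce
  I5: { [F → E .] }  — reduce
  I6: { [C → . num num F], [C → num num F .], [E → . id], [F → . C id], [F → . E], [F → . F F], [F → . Y num num], [F → F . F], [Y → . C Y], [Y → . e e F], [Y → .] }  — shift, 2 reduces
  I7: { [F → Y . num num] }  — shift
  I8: { [Y → e . e F] }  — shift
  I9: { [E → id .] }  — reduce
  I10: { [C → . num num F], [E → . id], [F → . C id], [F → . E], [F → . F F], [F → . Y num num], [Y → . C Y], [Y → . e e F], [Y → .], [Y → e e . F] }  — shift, reduce
  I11: { [C → . num num F], [E → . id], [F → . C id], [F → . E], [F → . F F], [F → . Y num num], [F → F . F], [Y → . C Y], [Y → . e e F], [Y → .], [Y → e e F .] }  — shift, 2 reduces
  I12: { [C → . num num F], [E → . id], [F → . C id], [F → . E], [F → . F F], [F → . Y num num], [F → F . F], [F → F F .], [Y → . C Y], [Y → . e e F], [Y → .] }  — shift, 2 reduces
  I13: { [F → Y num . num] }  — shift
  I14: { [F → Y num num .] }  — reduce
  I15: { [C → . num num F], [Y → . C Y], [Y → . e e F], [Y → .], [Y → C . Y] }  — shift, reduce
  I16: { [Y → C Y .] }  — reduce
  I17: { [F → C id .] }  — reduce

Conflict in state I3:
  Shift-reduce conflict between [Y → .] and [C → . num num F]
So the grammar is NOT LR(0).

Answer: No. Shift-reduce conflict between [Y → .] and [C → . num num F]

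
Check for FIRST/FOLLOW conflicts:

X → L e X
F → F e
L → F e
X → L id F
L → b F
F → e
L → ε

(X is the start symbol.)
Yes. L → F e with FOLLOW(L) on { 'e' }

Nullable non-terminals: L.
FIRST sets used below: FIRST(F) = { 'e' }

L: nullable alternative(s) L → ε; FOLLOW(L) = { 'e', 'id' }
  L → F e: FIRST \ {ε} = { 'e' } — overlaps FOLLOW(L) on { 'e' }: CONFLICT
  L → b F: FIRST \ {ε} = { 'b' } — disjoint from FOLLOW(L)
  L → ε: FIRST \ {ε} = { } — this is the only nullable alternative, skip

F, X have no nullable alternative, so no FIRST/FOLLOW check is needed there.

So the grammar has 1 FIRST/FOLLOW conflict (marked CONFLICT above).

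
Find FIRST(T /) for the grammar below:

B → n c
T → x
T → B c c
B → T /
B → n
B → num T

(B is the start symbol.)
{ 'n', 'num', 'x' }

FIRST sets of the non-terminals involved (from the grammar, by fixed-point iteration):
  FIRST(T) = { 'n', 'num', 'x' }

To compute FIRST(T /), process the symbols left to right:
Symbol T is a non-terminal. Add FIRST(T) \ {ε} = { 'n', 'num', 'x' }
T is not nullable (ε ∉ FIRST(T)), so stop here.
FIRST(T /) = { 'n', 'num', 'x' }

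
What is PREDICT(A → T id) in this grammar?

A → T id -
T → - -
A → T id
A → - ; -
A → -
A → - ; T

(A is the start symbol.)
PREDICT(A → T id) = (FIRST(RHS) \ {ε}) ∪ (FOLLOW(A) if ε ∈ FIRST(RHS), i.e. RHS ⇒* ε)
FIRST(T) = { '-' }
FIRST(T id) = { '-' }
ε ∉ FIRST(T id), so FOLLOW(A) is not added.
PREDICT(A → T id) = { '-' }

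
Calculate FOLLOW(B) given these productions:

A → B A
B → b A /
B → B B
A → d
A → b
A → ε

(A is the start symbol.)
{ $, '/', 'b', 'd' }

To compute FOLLOW(B), find every occurrence of B on a right-hand side N → α B β: add FIRST(β) \ {ε}, and if β is empty or nullable also add FOLLOW(N). Iterate to a fixed point.

In A → B A: B is followed by A, add FIRST(A) \ {ε} = { 'b', 'd' }
  A is nullable, so also add FOLLOW(A)
In B → B B: B is followed by B, add FIRST(B) \ {ε} = { 'b' }
In B → B B: B is at the end; this adds FOLLOW(B) to itself — nothing new

The FOLLOW sets referred to above (computed the same way, to a fixed point):
  FOLLOW(A) = { $, '/' }

Taking the union: FOLLOW(B) = { $, '/', 'b', 'd' }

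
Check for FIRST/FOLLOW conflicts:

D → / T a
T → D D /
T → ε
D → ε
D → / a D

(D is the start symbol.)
Yes. D → '/' T a with FOLLOW(D) on { '/' }; D → '/' a D with FOLLOW(D) on { '/' }

A FIRST/FOLLOW conflict occurs when a non-terminal N has a nullable alternative N → β (β ⇒* ε) and another alternative N → α with FIRST(α) ∩ FOLLOW(N) ≠ ∅: on such a lookahead the parser cannot decide between expanding α and letting N vanish via β.

Nullable non-terminals: D, T.
FIRST sets used below: FIRST(D) = { '/', ε }

D: nullable alternative(s) D → ε; FOLLOW(D) = { $, '/' }
  D → / T a: FIRST \ {ε} = { '/' } — overlaps FOLLOW(D) on { '/' }: CONFLICT
  D → ε: FIRST \ {ε} = { } — this is the only nullable alternative, skip
  D → / a D: FIRST \ {ε} = { '/' } — overlaps FOLLOW(D) on { '/' }: CONFLICT

T: nullable alternative(s) T → ε; FOLLOW(T) = { 'a' }
  T → D D /: FIRST \ {ε} = { '/' } — disjoint from FOLLOW(T)
  T → ε: FIRST \ {ε} = { } — this is the only nullable alternative, skip

So the grammar has 2 FIRST/FOLLOW conflicts (marked CONFLICT above).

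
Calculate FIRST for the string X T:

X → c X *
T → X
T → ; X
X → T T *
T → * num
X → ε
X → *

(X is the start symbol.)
{ '*', ';', 'c', ε }

FIRST sets of the non-terminals involved (from the grammar, by fixed-point iteration):
  FIRST(X) = { '*', ';', 'c', ε }
  FIRST(T) = { '*', ';', 'c', ε }

To compute FIRST(X T), process the symbols left to right:
Symbol X is a non-terminal. Add FIRST(X) \ {ε} = { '*', ';', 'c' }
X is nullable (ε ∈ FIRST(X)), continue to the next symbol.
Symbol T is a non-terminal. Add FIRST(T) \ {ε} = { '*', ';', 'c' }
T is nullable (ε ∈ FIRST(T)), continue to the next symbol.
All symbols are nullable, so ε is in the result.
FIRST(X T) = { '*', ';', 'c', ε }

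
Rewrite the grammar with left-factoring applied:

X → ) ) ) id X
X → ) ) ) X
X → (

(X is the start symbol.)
X → ) ) ) X'
X' → id X
X' → X
X → (

Left-factoring transforms A → αβ₁ | αβ₂ into A → αA' and A' → β₁ | β₂
(α is the longest common prefix among the alternatives). Repeat until
no nonterminal has two alternatives with a common prefix.

Round 1: X has alternatives sharing prefix ') ) )'. Introduce X': X → ) ) ) X'
  Add: X' → id X
  Add: X' → X

No remaining common prefixes — done.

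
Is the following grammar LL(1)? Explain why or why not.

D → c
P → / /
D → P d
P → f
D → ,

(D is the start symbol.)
Yes, the grammar is LL(1).

A grammar is LL(1) if for each non-terminal N with multiple productions, the predict sets of those productions are pairwise disjoint, where PREDICT(N → α) = (FIRST(α) \ {ε}) ∪ (FOLLOW(N) if α ⇒* ε).

Relevant sets:
  FIRST(P) = { '/', 'f' }

For D:
  PREDICT(D → c) = { 'c' }
  PREDICT(D → P d) = { '/', 'f' }
  PREDICT(D → ',') = { ',' }
For P:
  PREDICT(P → '/' '/') = { '/' }
  PREDICT(P → f) = { 'f' }

All predict sets are disjoint. The grammar IS LL(1).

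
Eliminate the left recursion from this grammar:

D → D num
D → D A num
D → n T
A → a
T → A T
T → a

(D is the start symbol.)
D is directly left-recursive. The standard transformation for
  A → A α₁ | ... | A α_m | β₁ | ... | β_n
is
  A  → β₁ A' | ... | β_n A'
  A' → α₁ A' | ... | α_m A' | ε

D → n T becomes D → n T D'
D → D num becomes D' → num D'
D → D A num becomes D' → A num D'
Add D' → ε

Productions for other non-terminals are unchanged:
  A → a
  T → A T
  T → a

Resulting grammar:
D → n T D'
D' → num D'
D' → A num D'
D' → ε
A → a
T → A T
T → a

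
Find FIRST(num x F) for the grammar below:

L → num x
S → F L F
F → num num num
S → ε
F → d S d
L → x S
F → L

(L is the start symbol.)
To compute FIRST(num x F), process the symbols left to right:
Symbol num is a terminal. Add 'num' and stop.
FIRST(num x F) = { 'num' }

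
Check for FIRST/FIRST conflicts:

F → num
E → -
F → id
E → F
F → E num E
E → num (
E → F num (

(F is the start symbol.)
Yes. F → num / F → E num E on { 'num' }; F → id / F → E num E on { 'id' }; E → '-' / E → F on { '-' }; E → '-' / E → F num '(' on { '-' }; E → F / E → num '(' on { 'num' }; E → F / E → F num '(' on { '-', 'id', 'num' }; E → num '(' / E → F num '(' on { 'num' }

A FIRST/FIRST conflict occurs when two productions N → α and N → β for the same non-terminal have FIRST(α) ∩ FIRST(β) ≠ ∅ (with ε ∈ FIRST of a nullable right-hand side, so two nullable alternatives also conflict).

FIRST sets of the non-terminals at (or reachable through a nullable prefix from) the front of some alternative:
  FIRST(E) = { '-', 'id', 'num' }
  FIRST(F) = { '-', 'id', 'num' }

Productions for F:
  F → num: FIRST = { 'num' }
  F → id: FIRST = { 'id' }
  F → E num E: FIRST = { '-', 'id', 'num' }
Productions for E:
  E → -: FIRST = { '-' }
  E → F: FIRST = { '-', 'id', 'num' }
  E → num (: FIRST = { 'num' }
  E → F num (: FIRST = { '-', 'id', 'num' }

Conflict for F: F → num and F → E num E
  Overlap: { 'num' }
Conflict for F: F → id and F → E num E
  Overlap: { 'id' }
Conflict for E: E → - and E → F
  Overlap: { '-' }
Conflict for E: E → - and E → F num (
  Overlap: { '-' }
Conflict for E: E → F and E → num (
  Overlap: { 'num' }
Conflict for E: E → F and E → F num (
  Overlap: { '-', 'id', 'num' }
Conflict for E: E → num ( and E → F num (
  Overlap: { 'num' }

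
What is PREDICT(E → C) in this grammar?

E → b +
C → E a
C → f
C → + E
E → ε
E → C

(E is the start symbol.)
PREDICT(E → C) = (FIRST(RHS) \ {ε}) ∪ (FOLLOW(E) if ε ∈ FIRST(RHS), i.e. RHS ⇒* ε)
FIRST(C) = { '+', 'a', 'b', 'f' }
FIRST(C) = { '+', 'a', 'b', 'f' }
ε ∉ FIRST(C), so FOLLOW(E) is not added.
PREDICT(E → C) = { '+', 'a', 'b', 'f' }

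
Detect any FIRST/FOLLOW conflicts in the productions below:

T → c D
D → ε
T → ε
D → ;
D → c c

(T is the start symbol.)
A FIRST/FOLLOW conflict occurs when a non-terminal N has a nullable alternative N → β (β ⇒* ε) and another alternative N → α with FIRST(α) ∩ FOLLOW(N) ≠ ∅: on such a lookahead the parser cannot decide between expanding α and letting N vanish via β.

Nullable non-terminals: D, T.

D: nullable alternative(s) D → ε; FOLLOW(D) = { $ }
  D → ε: FIRST \ {ε} = { } — this is the only nullable alternative, skip
  D → ;: FIRST \ {ε} = { ';' } — disjoint from FOLLOW(D)
  D → c c: FIRST \ {ε} = { 'c' } — disjoint from FOLLOW(D)

T: nullable alternative(s) T → ε; FOLLOW(T) = { $ }
  T → c D: FIRST \ {ε} = { 'c' } — disjoint from FOLLOW(T)
  T → ε: FIRST \ {ε} = { } — this is the only nullable alternative, skip

No FIRST/FOLLOW conflicts found.

Answer: No FIRST/FOLLOW conflicts.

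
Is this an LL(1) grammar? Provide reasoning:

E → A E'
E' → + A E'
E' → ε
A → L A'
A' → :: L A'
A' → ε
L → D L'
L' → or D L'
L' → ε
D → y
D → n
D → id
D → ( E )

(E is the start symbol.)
Yes, the grammar is LL(1).

Relevant sets:
  FOLLOW(E') = { $, ')' }
  FOLLOW(A') = { $, ')', '+' }
  FOLLOW(L') = { $, ')', '+', '::' }

For E':
  PREDICT(E' → '+' A E') = { '+' }
  PREDICT(E' → ε) = { $, ')' }
For A':
  PREDICT(A' → :: L A') = { '::' }
  PREDICT(A' → ε) = { $, ')', '+' }
For L':
  PREDICT(L' → or D L') = { 'or' }
  PREDICT(L' → ε) = { $, ')', '+', '::' }
For D:
  PREDICT(D → y) = { 'y' }
  PREDICT(D → n) = { 'n' }
  PREDICT(D → id) = { 'id' }
  PREDICT(D → '(' E ')') = { '(' }
E, A, L have a single production, so nothing to check there.

All predict sets are disjoint. The grammar IS LL(1).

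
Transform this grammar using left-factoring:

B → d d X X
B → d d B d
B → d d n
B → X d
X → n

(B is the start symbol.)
Left-factoring transforms A → αβ₁ | αβ₂ into A → αA' and A' → β₁ | β₂
(α is the longest common prefix among the alternatives). Repeat until
no nonterminal has two alternatives with a common prefix.

Round 1: B has alternatives sharing prefix 'd d'. Introduce B': B → d d B'
  Add: B' → X X
  Add: B' → B d
  Add: B' → n

No remaining common prefixes — done.

Resulting grammar:
B → d d B'
B' → X X
B' → B d
B' → n
B → X d
X → n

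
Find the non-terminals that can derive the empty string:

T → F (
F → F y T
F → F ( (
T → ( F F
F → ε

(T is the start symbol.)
{ 'F' }

ε-productions: F → ε
So F is immediately nullable.
No further non-terminal can be added: every production for the remaining non-terminals contains a terminal or a non-nullable non-terminal.
Nullable = { 'F' }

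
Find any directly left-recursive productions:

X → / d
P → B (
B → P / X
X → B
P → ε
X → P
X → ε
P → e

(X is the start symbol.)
Direct left recursion occurs when N → N α for some non-terminal N (the right-hand side begins with the left-hand side itself).

X → / d: starts with '/'
P → B (: starts with B
B → P / X: starts with P
X → B: starts with B
P → ε: starts with ε
X → P: starts with P
X → ε: starts with ε
P → e: starts with e

No direct left recursion found.

Answer: No direct left recursion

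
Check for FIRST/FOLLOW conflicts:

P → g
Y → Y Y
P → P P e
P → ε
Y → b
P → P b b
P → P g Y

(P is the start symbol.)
Yes. P → g with FOLLOW(P) on { 'g' }; P → P P e with FOLLOW(P) on { 'b', 'e', 'g' }; P → P b b with FOLLOW(P) on { 'b', 'e', 'g' }; P → P g Y with FOLLOW(P) on { 'b', 'e', 'g' }

A FIRST/FOLLOW conflict occurs when a non-terminal N has a nullable alternative N → β (β ⇒* ε) and another alternative N → α with FIRST(α) ∩ FOLLOW(N) ≠ ∅: on such a lookahead the parser cannot decide between expanding α and letting N vanish via β.

Nullable non-terminals: P.
FIRST sets used below: FIRST(P) = { 'b', 'e', 'g', ε }

P: nullable alternative(s) P → ε; FOLLOW(P) = { $, 'b', 'e', 'g' }
  P → g: FIRST \ {ε} = { 'g' } — overlaps FOLLOW(P) on { 'g' }: CONFLICT
  P → P P e: FIRST \ {ε} = { 'b', 'e', 'g' } — overlaps FOLLOW(P) on { 'b', 'e', 'g' }: CONFLICT
  P → ε: FIRST \ {ε} = { } — this is the only nullable alternative, skip
  P → P b b: FIRST \ {ε} = { 'b', 'e', 'g' } — overlaps FOLLOW(P) on { 'b', 'e', 'g' }: CONFLICT
  P → P g Y: FIRST \ {ε} = { 'b', 'e', 'g' } — overlaps FOLLOW(P) on { 'b', 'e', 'g' }: CONFLICT

Y has no nullable alternative, so no FIRST/FOLLOW check is needed there.

So the grammar has 4 FIRST/FOLLOW conflicts (marked CONFLICT above).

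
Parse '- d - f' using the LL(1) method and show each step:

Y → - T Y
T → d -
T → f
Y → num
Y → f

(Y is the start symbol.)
Stack is shown with the top on the left.

Stack    Input      Action
--------------------------
Y $      - d - f $  output Y → - T Y
- T Y $  - d - f $  match '-'
T Y $    d - f $    output T → d -
d - Y $  d - f $    match 'd'
- Y $    - f $      match '-'
Y $      f $        output Y → f
f $      f $        match 'f'
$        $          accept

The string is accepted.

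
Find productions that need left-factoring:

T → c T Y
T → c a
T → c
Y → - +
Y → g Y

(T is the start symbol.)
Left-factoring is needed when two productions for the same non-terminal
share a common prefix on the right-hand side.

Productions for T:
  T → c T Y
  T → c a
  T → c
Productions for Y:
  Y → - +
  Y → g Y

Found common prefix 'c' in productions for T

Answer: Yes, T has productions with common prefix 'c'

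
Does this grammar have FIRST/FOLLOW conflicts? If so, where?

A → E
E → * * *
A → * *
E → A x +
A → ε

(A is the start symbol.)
Nullable non-terminals: A.
FIRST sets used below: FIRST(E) = { '*', 'x' }

A: nullable alternative(s) A → ε; FOLLOW(A) = { $, 'x' }
  A → E: FIRST \ {ε} = { '*', 'x' } — overlaps FOLLOW(A) on { 'x' }: CONFLICT
  A → * *: FIRST \ {ε} = { '*' } — disjoint from FOLLOW(A)
  A → ε: FIRST \ {ε} = { } — this is the only nullable alternative, skip

E has no nullable alternative, so no FIRST/FOLLOW check is needed there.

So the grammar has 1 FIRST/FOLLOW conflict (marked CONFLICT above).

Answer: Yes. A → E with FOLLOW(A) on { 'x' }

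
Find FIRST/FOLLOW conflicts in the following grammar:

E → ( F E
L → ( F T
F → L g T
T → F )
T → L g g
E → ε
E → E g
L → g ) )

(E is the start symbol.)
Yes. E → E g with FOLLOW(E) on { 'g' }

A FIRST/FOLLOW conflict occurs when a non-terminal N has a nullable alternative N → β (β ⇒* ε) and another alternative N → α with FIRST(α) ∩ FOLLOW(N) ≠ ∅: on such a lookahead the parser cannot decide between expanding α and letting N vanish via β.

Nullable non-terminals: E.
FIRST sets used below: FIRST(E) = { '(', 'g', ε }

E: nullable alternative(s) E → ε; FOLLOW(E) = { $, 'g' }
  E → ( F E: FIRST \ {ε} = { '(' } — disjoint from FOLLOW(E)
  E → ε: FIRST \ {ε} = { } — this is the only nullable alternative, skip
  E → E g: FIRST \ {ε} = { '(', 'g' } — overlaps FOLLOW(E) on { 'g' }: CONFLICT

F, L, T have no nullable alternative, so no FIRST/FOLLOW check is needed there.

So the grammar has 1 FIRST/FOLLOW conflict (marked CONFLICT above).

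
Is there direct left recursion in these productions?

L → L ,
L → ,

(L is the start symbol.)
Direct left recursion occurs when N → N α for some non-terminal N (the right-hand side begins with the left-hand side itself).

L → L ,: LEFT RECURSIVE (starts with L)
L → ,: starts with ','

The grammar has direct left recursion on: L.

Answer: Yes, L is left-recursive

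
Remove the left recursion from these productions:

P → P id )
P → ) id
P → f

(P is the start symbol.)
P → ) id P'
P → f P'
P' → id ) P'
P' → ε

P is directly left-recursive. The standard transformation for
  A → A α₁ | ... | A α_m | β₁ | ... | β_n
is
  A  → β₁ A' | ... | β_n A'
  A' → α₁ A' | ... | α_m A' | ε

P → ) id becomes P → ) id P'
P → f becomes P → f P'
P → P id ) becomes P' → id ) P'
Add P' → ε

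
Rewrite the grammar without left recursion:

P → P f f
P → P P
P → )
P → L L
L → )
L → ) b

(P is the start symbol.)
P → ) P'
P → L L P'
P' → f f P'
P' → P P'
P' → ε
L → )
L → ) b

P is directly left-recursive. The standard transformation for
  A → A α₁ | ... | A α_m | β₁ | ... | β_n
is
  A  → β₁ A' | ... | β_n A'
  A' → α₁ A' | ... | α_m A' | ε

P → ) becomes P → ) P'
P → L L becomes P → L L P'
P → P f f becomes P' → f f P'
P → P P becomes P' → P P'
Add P' → ε

Productions for other non-terminals are unchanged:
  L → )
  L → ) b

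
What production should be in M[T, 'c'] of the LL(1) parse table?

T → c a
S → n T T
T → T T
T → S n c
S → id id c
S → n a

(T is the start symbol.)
T → c a, T → T T

To find M[T, 'c'], we find productions for T where 'c' is in the predict set (PREDICT(N → α) = (FIRST(α) \ {ε}) ∪ (FOLLOW(N) if α ⇒* ε)).

Relevant sets:
  FIRST(T) = { 'c', 'id', 'n' }
  FIRST(S) = { 'id', 'n' }

T → c a: PREDICT = { 'c' }
  'c' is in predict set, so this production goes in M[T, 'c']
T → T T: PREDICT = { 'c', 'id', 'n' }
  'c' is in predict set, so this production goes in M[T, 'c']
T → S n c: PREDICT = { 'id', 'n' }

M[T, 'c'] = T → c a, T → T T  (a multiply-defined cell — the grammar is not LL(1))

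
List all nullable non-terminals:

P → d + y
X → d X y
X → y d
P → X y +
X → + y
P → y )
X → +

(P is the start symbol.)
A non-terminal is nullable if it can derive ε (the empty string): either it has an ε-production, or it has a production whose right-hand side consists entirely of nullable non-terminals.

There are no ε-productions, so no non-terminal can derive ε.
No non-terminals are nullable.

Answer: None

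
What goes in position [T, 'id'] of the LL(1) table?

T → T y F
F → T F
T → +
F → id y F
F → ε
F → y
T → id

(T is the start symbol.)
To find M[T, 'id'], we find productions for T where 'id' is in the predict set (PREDICT(N → α) = (FIRST(α) \ {ε}) ∪ (FOLLOW(N) if α ⇒* ε)).

Relevant sets:
  FIRST(T) = { '+', 'id' }

T → T y F: PREDICT = { '+', 'id' }
  'id' is in predict set, so this production goes in M[T, 'id']
T → +: PREDICT = { '+' }
T → id: PREDICT = { 'id' }
  'id' is in predict set, so this production goes in M[T, 'id']

M[T, 'id'] = T → T y F, T → id  (a multiply-defined cell — the grammar is not LL(1))

Answer: T → T y F, T → id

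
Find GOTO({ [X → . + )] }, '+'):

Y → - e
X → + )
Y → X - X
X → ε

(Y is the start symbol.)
{ [X → + . )] }

GOTO(I, '+') = CLOSURE({ [A → αX.β] : [A → α.Xβ] ∈ I, X = '+' })

Items with dot before '+', with the dot advanced:
  [X → . + )] → [X → + . )]
Closure adds nothing (no advanced item has the dot before a non-terminal).

GOTO = { [X → + . )] }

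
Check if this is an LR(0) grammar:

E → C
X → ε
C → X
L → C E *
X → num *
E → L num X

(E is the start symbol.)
Augment with E' → E and build the canonical LR(0) collection (I0 = CLOSURE({[E' → . E]}), then GOTO on every symbol after a dot until no new states appear). It has 11 states:
  I0: { [C → . X], [E → . C], [E → . L num X], [E' → . E], [L → . C E *], [X → . num *], [X → .] }  — shift, reduce
  I1: { [C → . X], [E → . C], [E → . L num X], [E → C .], [L → . C E *], [L → C . E *], [X → . num *], [X → .] }  — shift, 2 reduces
  I2: { [E' → E .] }  — accept
  I3: { [E → L . num X] }  — shift
  I4: { [C → X .] }  — reduce
  I5: { [X → num . *] }  — shift
  I6: { [X → num * .] }  — reduce
  I7: { [E → L num . X], [X → . num *], [X → .] }  — shift, reduce
  I8: { [E → L num X .] }  — reduce
  I9: { [L → C E . *] }  — shift
  I10: { [L → C E * .] }  — reduce

Conflict in state I0:
  Shift-reduce conflict between [X → .] and [X → . num *]
So the grammar is NOT LR(0).

Answer: No. Shift-reduce conflict between [X → .] and [X → . num *]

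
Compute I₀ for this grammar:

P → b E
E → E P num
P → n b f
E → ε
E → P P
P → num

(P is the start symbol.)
{ [P → . b E], [P → . n b f], [P → . num], [P' → . P] }

First, augment the grammar with P' → P
I₀ = CLOSURE({ [P' → . P] }):
  [P' → . P] has the dot before P: add [P → . b E], [P → . n b f], [P → . num]
No further items can be added.

I₀ = { [P → . b E], [P → . n b f], [P → . num], [P' → . P] }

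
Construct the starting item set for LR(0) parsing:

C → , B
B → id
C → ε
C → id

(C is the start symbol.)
First, augment the grammar with C' → C
I₀ = CLOSURE({ [C' → . C] }):
  [C' → . C] has the dot before C: add [C → . , B], [C → .], [C → . id]
No further items can be added.

I₀ = { [C → . , B], [C → . id], [C → .], [C' → . C] }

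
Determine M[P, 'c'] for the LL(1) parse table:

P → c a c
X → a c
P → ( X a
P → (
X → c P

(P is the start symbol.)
P → c a c

To find M[P, 'c'], we find productions for P where 'c' is in the predict set (PREDICT(N → α) = (FIRST(α) \ {ε}) ∪ (FOLLOW(N) if α ⇒* ε)).

P → c a c: PREDICT = { 'c' }
  'c' is in predict set, so this production goes in M[P, 'c']
P → ( X a: PREDICT = { '(' }
P → (: PREDICT = { '(' }

M[P, 'c'] = P → c a c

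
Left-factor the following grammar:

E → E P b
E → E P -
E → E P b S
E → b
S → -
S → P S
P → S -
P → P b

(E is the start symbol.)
Left-factoring transforms A → αβ₁ | αβ₂ into A → αA' and A' → β₁ | β₂
(α is the longest common prefix among the alternatives). Repeat until
no nonterminal has two alternatives with a common prefix.

Round 1: E has alternatives sharing prefix 'E P'. Introduce E': E → E P E'
  Add: E' → b
  Add: E' → -
  Add: E' → b S

Round 2: E' has alternatives sharing prefix 'b'. Introduce E'': E' → b E''
  Add: E'' → ε
  Add: E'' → S

No remaining common prefixes — done.

Resulting grammar:
E → E P E'
E' → b E''
E'' → ε
E'' → S
E' → -
E → b
S → -
S → P S
P → S -
P → P b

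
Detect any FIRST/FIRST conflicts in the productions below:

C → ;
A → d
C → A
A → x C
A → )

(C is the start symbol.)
No FIRST/FIRST conflicts.

A FIRST/FIRST conflict occurs when two productions N → α and N → β for the same non-terminal have FIRST(α) ∩ FIRST(β) ≠ ∅ (with ε ∈ FIRST of a nullable right-hand side, so two nullable alternatives also conflict).

FIRST sets of the non-terminals at (or reachable through a nullable prefix from) the front of some alternative:
  FIRST(A) = { ')', 'd', 'x' }

Productions for C:
  C → ;: FIRST = { ';' }
  C → A: FIRST = { ')', 'd', 'x' }
Productions for A:
  A → d: FIRST = { 'd' }
  A → x C: FIRST = { 'x' }
  A → ): FIRST = { ')' }

All alternatives of each non-terminal have pairwise disjoint FIRST sets.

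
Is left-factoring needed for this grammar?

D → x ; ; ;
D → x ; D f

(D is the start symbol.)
Left-factoring is needed when two productions for the same non-terminal
share a common prefix on the right-hand side.

Productions for D:
  D → x ; ; ;
  D → x ; D f

Found common prefix 'x ;' in productions for D

Answer: Yes, D has productions with common prefix 'x ;'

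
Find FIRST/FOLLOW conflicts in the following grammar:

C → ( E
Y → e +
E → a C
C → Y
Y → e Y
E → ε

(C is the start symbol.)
Nullable non-terminals: E.

E: nullable alternative(s) E → ε; FOLLOW(E) = { $ }
  E → a C: FIRST \ {ε} = { 'a' } — disjoint from FOLLOW(E)
  E → ε: FIRST \ {ε} = { } — this is the only nullable alternative, skip

C, Y have no nullable alternative, so no FIRST/FOLLOW check is needed there.

No FIRST/FOLLOW conflicts found.

Answer: No FIRST/FOLLOW conflicts.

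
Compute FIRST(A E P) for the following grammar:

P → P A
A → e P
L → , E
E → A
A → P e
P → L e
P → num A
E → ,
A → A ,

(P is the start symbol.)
FIRST sets of the non-terminals involved (from the grammar, by fixed-point iteration):
  FIRST(A) = { ',', 'e', 'num' }

To compute FIRST(A E P), process the symbols left to right:
Symbol A is a non-terminal. Add FIRST(A) \ {ε} = { ',', 'e', 'num' }
A is not nullable (ε ∉ FIRST(A)), so stop here.
FIRST(A E P) = { ',', 'e', 'num' }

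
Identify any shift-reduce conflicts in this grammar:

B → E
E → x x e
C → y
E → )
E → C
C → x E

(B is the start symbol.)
No shift-reduce conflicts

Augment with B' → B and build the canonical LR(0) collection (I0 = CLOSURE({[B' → . B]}), then GOTO on every symbol after a dot until no new states appear). It has 10 states:
  I0: { [B → . E], [B' → . B], [C → . x E], [C → . y], [E → . )], [E → . C], [E → . x x e] }  — shift
  I1: { [E → ) .] }  — reduce
  I2: { [B' → B .] }  — accept
  I3: { [E → C .] }  — reduce
  I4: { [B → E .] }  — reduce
  I5: { [C → . x E], [C → . y], [C → x . E], [E → . )], [E → . C], [E → . x x e], [E → x . x e] }  — shift
  I6: { [C → y .] }  — reduce
  I7: { [C → x E .] }  — reduce
  I8: { [C → . x E], [C → . y], [C → x . E], [E → . )], [E → . C], [E → . x x e], [E → x . x e], [E → x x . e] }  — shift
  I9: { [E → x x e .] }  — reduce

No state contains both a complete item and a shift item.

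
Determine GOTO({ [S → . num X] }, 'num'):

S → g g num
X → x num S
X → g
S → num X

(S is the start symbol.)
GOTO(I, 'num') = CLOSURE({ [A → αX.β] : [A → α.Xβ] ∈ I, X = 'num' })

Items with dot before 'num', with the dot advanced:
  [S → . num X] → [S → num . X]
Closure of the advanced items:
  [S → num . X] has the dot before X: add [X → . x num S], [X → . g]

GOTO = { [S → num . X], [X → . g], [X → . x num S] }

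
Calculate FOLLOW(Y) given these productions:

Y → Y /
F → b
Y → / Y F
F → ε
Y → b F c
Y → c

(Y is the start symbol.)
{ $, '/', 'b' }

To compute FOLLOW(Y), find every occurrence of Y on a right-hand side N → α Y β: add FIRST(β) \ {ε}, and if β is empty or nullable also add FOLLOW(N). Iterate to a fixed point.

Y is the start symbol, so $ ∈ FOLLOW(Y).
In Y → Y /: Y is followed by '/', add FIRST('/') \ {ε} = { '/' }
In Y → / Y F: Y is followed by F, add FIRST(F) \ {ε} = { 'b' }
  F is nullable, so FOLLOW(Y) is also included — that is the set being defined, nothing new

Taking the union: FOLLOW(Y) = { $, '/', 'b' }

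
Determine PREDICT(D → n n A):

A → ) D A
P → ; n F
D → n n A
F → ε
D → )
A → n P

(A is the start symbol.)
{ 'n' }

PREDICT(D → n n A) = (FIRST(RHS) \ {ε}) ∪ (FOLLOW(D) if ε ∈ FIRST(RHS), i.e. RHS ⇒* ε)
FIRST(n n A) = { 'n' }
ε ∉ FIRST(n n A), so FOLLOW(D) is not added.
PREDICT(D → n n A) = { 'n' }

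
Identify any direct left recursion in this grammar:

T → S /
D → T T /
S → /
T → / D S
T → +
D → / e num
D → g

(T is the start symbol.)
No direct left recursion

Direct left recursion occurs when N → N α for some non-terminal N (the right-hand side begins with the left-hand side itself).

T → S /: starts with S
D → T T /: starts with T
S → /: starts with '/'
T → / D S: starts with '/'
T → +: starts with '+'
D → / e num: starts with '/'
D → g: starts with g

No direct left recursion found.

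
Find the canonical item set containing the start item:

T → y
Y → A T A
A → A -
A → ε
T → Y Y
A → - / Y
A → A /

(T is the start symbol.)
{ [A → . - / Y], [A → . A -], [A → . A /], [A → .], [T → . Y Y], [T → . y], [T' → . T], [Y → . A T A] }

First, augment the grammar with T' → T
I₀ = CLOSURE({ [T' → . T] }):
  [T' → . T] has the dot before T: add [T → . y], [T → . Y Y]
  [T → . Y Y] has the dot before Y: add [Y → . A T A]
  [Y → . A T A] has the dot before A: add [A → . A -], [A → .], [A → . - / Y], [A → . A /]
No further items can be added.

I₀ = { [A → . - / Y], [A → . A -], [A → . A /], [A → .], [T → . Y Y], [T → . y], [T' → . T], [Y → . A T A] }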